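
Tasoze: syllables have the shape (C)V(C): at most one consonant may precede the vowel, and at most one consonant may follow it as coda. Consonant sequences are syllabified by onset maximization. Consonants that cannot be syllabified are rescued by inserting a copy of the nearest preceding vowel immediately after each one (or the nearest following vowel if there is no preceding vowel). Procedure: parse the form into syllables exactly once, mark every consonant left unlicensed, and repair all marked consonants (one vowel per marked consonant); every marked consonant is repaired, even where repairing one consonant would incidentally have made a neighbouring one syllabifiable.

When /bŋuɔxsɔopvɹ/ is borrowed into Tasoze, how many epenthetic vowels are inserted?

3

The unsyllabifiable consonants are /b/, /v/, /ɹ/; each receives one epenthetic vowel.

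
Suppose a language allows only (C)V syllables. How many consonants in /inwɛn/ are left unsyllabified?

2

The consonants /n/, /n/ cannot be parsed into a legal (C)V syllable (no codas are permitted; onsets are limited to one consonant).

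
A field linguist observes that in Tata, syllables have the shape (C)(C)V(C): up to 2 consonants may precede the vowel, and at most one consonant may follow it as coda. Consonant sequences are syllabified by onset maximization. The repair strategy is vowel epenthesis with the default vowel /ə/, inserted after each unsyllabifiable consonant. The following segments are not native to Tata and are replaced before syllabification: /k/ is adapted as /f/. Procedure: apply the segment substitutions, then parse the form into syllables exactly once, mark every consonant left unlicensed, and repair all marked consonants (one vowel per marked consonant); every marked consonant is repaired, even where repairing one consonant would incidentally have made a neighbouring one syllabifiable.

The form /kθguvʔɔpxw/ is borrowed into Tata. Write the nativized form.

Substitution: /k/ → /f/, giving /fθguvʔɔpxw/.
The consonants /f/, /x/, /w/ cannot be parsed into a legal (C)(C)V(C) syllable (at most one coda consonant is licensed; onsets may contain at most 2 consonants).
Inserting the epenthetic vowel yields /f/ → /fə/, /x/ → /xə/, /w/ → /wə/.

fəθguvʔɔpxəwə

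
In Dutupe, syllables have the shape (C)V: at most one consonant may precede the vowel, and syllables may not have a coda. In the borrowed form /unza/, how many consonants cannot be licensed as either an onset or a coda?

Syllabifying with onset maximization leaves /n/ stranded (no codas are permitted; onsets are limited to one consonant).

1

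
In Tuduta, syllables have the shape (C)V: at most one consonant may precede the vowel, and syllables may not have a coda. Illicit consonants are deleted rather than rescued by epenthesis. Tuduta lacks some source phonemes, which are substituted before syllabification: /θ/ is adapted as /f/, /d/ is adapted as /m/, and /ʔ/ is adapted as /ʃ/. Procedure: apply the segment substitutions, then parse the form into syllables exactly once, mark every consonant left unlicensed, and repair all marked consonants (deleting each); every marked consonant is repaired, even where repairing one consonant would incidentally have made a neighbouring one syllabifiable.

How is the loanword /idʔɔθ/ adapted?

iʃɔ

Substitution: /d/ → /m/, /ʔ/ → /ʃ/, /θ/ → /f/, giving /imʃɔf/.
The consonants /m/, /f/ cannot be parsed into a legal (C)V syllable (no codas are permitted; onsets are limited to one consonant).
Deletion applies to /m/, /f/.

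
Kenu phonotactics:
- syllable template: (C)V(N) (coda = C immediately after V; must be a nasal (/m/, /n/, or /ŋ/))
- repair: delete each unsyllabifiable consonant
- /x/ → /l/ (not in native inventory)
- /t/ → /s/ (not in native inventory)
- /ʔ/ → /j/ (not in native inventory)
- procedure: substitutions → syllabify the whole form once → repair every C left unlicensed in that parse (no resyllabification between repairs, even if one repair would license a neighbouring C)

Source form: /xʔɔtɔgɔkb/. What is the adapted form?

Substitution: /x/ → /l/, /ʔ/ → /j/, /t/ → /s/, giving /ljɔsɔgɔkb/.
The consonants /l/, /k/, /b/ cannot be parsed into a legal (C)V(N) syllable (only a nasal (/m/, /n/, or /ŋ/) is licensed in coda position; onsets are limited to one consonant).
Deleting the stranded consonants removes /l/, /k/, /b/.

jɔsɔgɔ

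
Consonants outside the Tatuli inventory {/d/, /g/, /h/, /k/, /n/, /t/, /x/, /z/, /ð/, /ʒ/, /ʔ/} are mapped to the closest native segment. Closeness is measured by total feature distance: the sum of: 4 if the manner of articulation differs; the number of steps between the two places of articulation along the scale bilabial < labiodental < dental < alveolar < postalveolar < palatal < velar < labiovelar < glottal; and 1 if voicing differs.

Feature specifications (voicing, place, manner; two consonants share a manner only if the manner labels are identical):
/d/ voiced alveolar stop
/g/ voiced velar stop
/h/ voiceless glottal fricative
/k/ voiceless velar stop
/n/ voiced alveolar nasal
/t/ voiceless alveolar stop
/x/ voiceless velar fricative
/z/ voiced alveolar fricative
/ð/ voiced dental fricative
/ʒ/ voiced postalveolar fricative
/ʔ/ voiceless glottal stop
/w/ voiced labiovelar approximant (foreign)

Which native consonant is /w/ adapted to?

/g/ is closest: manner differs (approximant→stop, +4), place distance 1 (labiovelar→velar), same voicing; total 5. Next closest is /h/ at distance 6.

g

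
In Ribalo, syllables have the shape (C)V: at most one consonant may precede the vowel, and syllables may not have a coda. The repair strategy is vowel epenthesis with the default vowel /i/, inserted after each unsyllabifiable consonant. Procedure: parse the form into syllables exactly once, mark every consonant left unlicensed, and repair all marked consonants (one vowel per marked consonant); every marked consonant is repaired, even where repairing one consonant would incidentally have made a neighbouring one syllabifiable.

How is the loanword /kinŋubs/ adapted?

Under (C)V, the unsyllabifiable consonants are /n/, /b/, /s/ (no codas are permitted; onsets are limited to one consonant).
Each unlicensed consonant becomes the onset of a new syllable: /n/ → /ni/, /b/ → /bi/, /s/ → /si/.

kiniŋubisi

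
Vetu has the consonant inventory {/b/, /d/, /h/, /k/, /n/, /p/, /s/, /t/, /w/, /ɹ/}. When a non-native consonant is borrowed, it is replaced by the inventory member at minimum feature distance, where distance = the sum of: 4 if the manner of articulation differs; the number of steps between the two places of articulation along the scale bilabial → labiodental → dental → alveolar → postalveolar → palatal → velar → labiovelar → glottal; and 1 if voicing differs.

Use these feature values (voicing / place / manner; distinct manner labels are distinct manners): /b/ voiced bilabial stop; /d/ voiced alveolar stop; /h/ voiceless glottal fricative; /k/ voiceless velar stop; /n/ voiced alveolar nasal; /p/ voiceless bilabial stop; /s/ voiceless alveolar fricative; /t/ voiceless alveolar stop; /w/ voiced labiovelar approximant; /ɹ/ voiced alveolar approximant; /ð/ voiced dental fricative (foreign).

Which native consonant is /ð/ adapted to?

s

/s/ is closest: same manner (fricative), place distance 1 (dental→alveolar), voicing differs (+1); total 2. Next closest is /d/ at distance 5.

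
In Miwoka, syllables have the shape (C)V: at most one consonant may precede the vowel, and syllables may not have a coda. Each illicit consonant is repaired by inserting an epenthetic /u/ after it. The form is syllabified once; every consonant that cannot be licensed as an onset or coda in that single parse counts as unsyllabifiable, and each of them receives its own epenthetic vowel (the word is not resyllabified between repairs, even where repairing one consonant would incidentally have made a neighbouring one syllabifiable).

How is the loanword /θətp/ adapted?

θətupu

Syllabifying with onset maximization leaves /t/, /p/ stranded (no codas are permitted; onsets are limited to one consonant).
Epenthesis after each stranded consonant: /t/ → /tu/, /p/ → /pu/.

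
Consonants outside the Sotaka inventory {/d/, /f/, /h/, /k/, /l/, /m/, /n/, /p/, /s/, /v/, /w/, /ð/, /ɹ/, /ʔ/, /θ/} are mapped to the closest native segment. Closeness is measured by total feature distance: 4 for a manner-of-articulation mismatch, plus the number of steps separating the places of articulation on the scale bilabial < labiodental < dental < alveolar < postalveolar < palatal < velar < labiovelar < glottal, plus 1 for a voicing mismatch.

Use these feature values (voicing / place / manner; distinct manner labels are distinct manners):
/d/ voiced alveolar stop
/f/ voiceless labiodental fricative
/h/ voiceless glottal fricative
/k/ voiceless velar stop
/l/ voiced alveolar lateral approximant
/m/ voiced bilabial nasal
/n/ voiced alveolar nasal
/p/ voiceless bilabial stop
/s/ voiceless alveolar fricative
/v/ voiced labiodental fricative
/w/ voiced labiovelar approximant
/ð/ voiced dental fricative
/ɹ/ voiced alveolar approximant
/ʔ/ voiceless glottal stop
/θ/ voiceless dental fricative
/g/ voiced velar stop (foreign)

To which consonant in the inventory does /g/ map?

k

/k/ is closest: same manner (stop), place distance 0 (velar→velar), voicing differs (+1); total 1. Next closest is /d/ at distance 3.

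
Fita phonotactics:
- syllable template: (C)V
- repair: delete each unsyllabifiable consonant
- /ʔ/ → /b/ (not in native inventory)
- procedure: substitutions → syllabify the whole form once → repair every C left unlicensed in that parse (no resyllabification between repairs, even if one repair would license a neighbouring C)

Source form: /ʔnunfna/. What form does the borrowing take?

nuna

Substitution: /ʔ/ → /b/, giving /bnunfna/.
Syllabifying with onset maximization leaves /b/, /n/, /f/ stranded (no codas are permitted; onsets are limited to one consonant).
Deleting the stranded consonants removes /b/, /n/, /f/.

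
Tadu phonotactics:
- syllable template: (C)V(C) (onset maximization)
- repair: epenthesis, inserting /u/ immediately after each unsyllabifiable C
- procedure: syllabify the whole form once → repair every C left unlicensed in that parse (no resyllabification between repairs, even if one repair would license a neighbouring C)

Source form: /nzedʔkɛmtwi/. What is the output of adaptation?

Under (C)V(C), the unsyllabifiable consonants are /n/, /ʔ/, /t/ (at most one coda consonant is licensed; onsets are limited to one consonant).
Inserting the epenthetic vowel yields /n/ → /nu/, /ʔ/ → /ʔu/, /t/ → /tu/.

nuzedʔukɛmtuwi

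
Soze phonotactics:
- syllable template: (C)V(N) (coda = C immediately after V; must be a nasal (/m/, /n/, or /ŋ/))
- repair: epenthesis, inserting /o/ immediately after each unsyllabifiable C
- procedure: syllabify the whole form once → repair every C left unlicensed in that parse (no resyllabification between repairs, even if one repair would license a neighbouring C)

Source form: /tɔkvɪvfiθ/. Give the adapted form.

tɔkovɪvofiθo

The consonants /k/, /v/, /θ/ cannot be parsed into a legal (C)V(N) syllable (only a nasal (/m/, /n/, or /ŋ/) is licensed in coda position; onsets are limited to one consonant).
Epenthesis after each stranded consonant: /k/ → /ko/, /v/ → /vo/, /θ/ → /θo/.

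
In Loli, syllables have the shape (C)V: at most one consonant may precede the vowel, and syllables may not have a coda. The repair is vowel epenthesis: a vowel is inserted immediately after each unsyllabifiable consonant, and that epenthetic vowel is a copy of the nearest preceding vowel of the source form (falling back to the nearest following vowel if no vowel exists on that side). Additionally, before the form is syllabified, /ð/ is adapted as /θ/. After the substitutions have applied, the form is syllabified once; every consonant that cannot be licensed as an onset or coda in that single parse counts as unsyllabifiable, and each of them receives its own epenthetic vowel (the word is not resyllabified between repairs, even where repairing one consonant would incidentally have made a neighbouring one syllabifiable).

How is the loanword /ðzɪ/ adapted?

Substitution: /ð/ → /θ/, giving /θzɪ/.
The consonants /θ/ cannot be parsed into a legal (C)V syllable (no codas are permitted; onsets are limited to one consonant).
Each unlicensed consonant becomes the onset of a new syllable: /θ/ → /θɪ/.

θɪzɪ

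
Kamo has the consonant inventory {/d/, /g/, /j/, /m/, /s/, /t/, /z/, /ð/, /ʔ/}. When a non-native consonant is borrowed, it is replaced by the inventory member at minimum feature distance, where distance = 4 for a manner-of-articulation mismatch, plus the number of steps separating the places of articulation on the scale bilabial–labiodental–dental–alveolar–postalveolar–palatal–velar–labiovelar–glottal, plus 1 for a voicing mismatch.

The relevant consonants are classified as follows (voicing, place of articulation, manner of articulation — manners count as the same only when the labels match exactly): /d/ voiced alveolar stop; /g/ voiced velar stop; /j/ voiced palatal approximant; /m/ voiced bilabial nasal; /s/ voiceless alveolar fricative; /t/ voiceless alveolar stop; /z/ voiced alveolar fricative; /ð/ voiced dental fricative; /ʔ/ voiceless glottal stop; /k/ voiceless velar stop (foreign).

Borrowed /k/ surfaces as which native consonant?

g

/g/ is closest: same manner (stop), place distance 0 (velar→velar), voicing differs (+1); total 1. Next closest is /ʔ/ at distance 2.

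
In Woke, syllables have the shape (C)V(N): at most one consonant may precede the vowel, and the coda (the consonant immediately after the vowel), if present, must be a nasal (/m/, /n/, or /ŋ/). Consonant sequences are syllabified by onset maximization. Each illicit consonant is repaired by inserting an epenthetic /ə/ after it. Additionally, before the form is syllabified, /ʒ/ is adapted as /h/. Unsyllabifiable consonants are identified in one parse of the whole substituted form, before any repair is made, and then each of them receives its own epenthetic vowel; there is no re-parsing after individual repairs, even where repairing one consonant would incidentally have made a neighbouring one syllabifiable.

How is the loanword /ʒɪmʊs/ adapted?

Substitution: /ʒ/ → /h/, giving /hɪmʊs/.
Under (C)V(N), the unsyllabifiable consonants are /s/ (only a nasal (/m/, /n/, or /ŋ/) is licensed in coda position; onsets are limited to one consonant).
Inserting the epenthetic vowel yields /s/ → /sə/.

hɪmʊsə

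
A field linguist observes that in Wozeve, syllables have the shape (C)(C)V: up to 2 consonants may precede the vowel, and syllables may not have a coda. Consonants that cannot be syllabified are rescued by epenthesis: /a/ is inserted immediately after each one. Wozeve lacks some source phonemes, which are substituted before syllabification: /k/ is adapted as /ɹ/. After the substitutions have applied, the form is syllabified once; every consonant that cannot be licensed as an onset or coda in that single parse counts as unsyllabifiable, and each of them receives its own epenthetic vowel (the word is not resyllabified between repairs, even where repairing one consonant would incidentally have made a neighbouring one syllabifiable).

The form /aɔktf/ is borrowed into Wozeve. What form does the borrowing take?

Substitution: /k/ → /ɹ/, giving /aɔɹtf/.
Under (C)(C)V, the unsyllabifiable consonants are /ɹ/, /t/, /f/ (no codas are permitted; onsets may contain at most 2 consonants).
Inserting the epenthetic vowel yields /ɹ/ → /ɹa/, /t/ → /ta/, /f/ → /fa/.

aɔɹatafa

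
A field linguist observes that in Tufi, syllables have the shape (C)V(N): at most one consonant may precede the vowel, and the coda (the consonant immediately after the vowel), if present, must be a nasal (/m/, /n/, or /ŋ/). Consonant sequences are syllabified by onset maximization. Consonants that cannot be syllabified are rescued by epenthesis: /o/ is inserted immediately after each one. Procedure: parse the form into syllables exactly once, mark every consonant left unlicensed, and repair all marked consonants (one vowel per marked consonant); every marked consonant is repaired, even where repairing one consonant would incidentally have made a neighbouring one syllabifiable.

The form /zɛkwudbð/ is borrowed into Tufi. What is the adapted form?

zɛkowudoboðo

Under (C)V(N), the unsyllabifiable consonants are /k/, /d/, /b/, /ð/ (only a nasal (/m/, /n/, or /ŋ/) is licensed in coda position; onsets are limited to one consonant).
Each unlicensed consonant becomes the onset of a new syllable: /k/ → /ko/, /d/ → /do/, /b/ → /bo/, /ð/ → /ðo/.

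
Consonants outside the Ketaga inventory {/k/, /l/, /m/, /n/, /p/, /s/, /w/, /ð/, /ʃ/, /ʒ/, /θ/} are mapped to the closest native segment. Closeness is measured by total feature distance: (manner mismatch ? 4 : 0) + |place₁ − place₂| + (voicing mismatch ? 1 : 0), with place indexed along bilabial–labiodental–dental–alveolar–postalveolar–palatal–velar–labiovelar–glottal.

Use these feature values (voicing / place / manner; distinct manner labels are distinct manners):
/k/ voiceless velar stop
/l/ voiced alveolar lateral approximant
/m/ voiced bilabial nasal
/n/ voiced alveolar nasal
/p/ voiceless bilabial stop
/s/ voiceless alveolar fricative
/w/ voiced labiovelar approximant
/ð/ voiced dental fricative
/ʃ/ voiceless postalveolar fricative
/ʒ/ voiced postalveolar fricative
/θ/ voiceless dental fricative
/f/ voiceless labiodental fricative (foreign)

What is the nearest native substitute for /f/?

θ

/θ/ is closest: same manner (fricative), place distance 1 (labiodental→dental), same voicing; total 1. Next closest is /s/ at distance 2.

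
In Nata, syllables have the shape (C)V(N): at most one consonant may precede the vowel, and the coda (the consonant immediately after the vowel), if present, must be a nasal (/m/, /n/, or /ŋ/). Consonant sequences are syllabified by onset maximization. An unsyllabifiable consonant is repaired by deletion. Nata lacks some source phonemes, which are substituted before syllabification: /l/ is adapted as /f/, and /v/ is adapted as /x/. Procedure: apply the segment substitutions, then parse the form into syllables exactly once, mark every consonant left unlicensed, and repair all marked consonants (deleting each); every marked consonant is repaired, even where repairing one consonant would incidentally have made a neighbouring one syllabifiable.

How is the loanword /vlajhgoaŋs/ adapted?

Substitution: /v/ → /x/, /l/ → /f/, giving /xfajhgoaŋs/.
Under (C)V(N), the unsyllabifiable consonants are /x/, /j/, /h/, /s/ (only a nasal (/m/, /n/, or /ŋ/) is licensed in coda position; onsets are limited to one consonant).
Deleting the stranded consonants removes /x/, /j/, /h/, /s/.

fagoaŋ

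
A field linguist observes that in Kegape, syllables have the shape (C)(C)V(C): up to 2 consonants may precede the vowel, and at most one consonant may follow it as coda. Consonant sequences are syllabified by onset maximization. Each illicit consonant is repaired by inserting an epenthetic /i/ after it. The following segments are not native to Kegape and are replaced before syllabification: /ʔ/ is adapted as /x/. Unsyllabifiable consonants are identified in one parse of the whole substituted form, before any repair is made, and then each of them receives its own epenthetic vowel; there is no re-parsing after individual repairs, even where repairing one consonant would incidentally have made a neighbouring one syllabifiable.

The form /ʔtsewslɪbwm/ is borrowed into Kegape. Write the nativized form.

Substitution: /ʔ/ → /x/, giving /xtsewslɪbwm/.
Syllabifying with onset maximization leaves /x/, /w/, /m/ stranded (at most one coda consonant is licensed; onsets may contain at most 2 consonants).
Each unlicensed consonant becomes the onset of a new syllable: /x/ → /xi/, /w/ → /wi/, /m/ → /mi/.

xitsewslɪbwimi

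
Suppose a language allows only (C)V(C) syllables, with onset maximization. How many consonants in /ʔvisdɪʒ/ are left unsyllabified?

The consonants /ʔ/ cannot be parsed into a legal (C)V(C) syllable (at most one coda consonant is licensed; onsets are limited to one consonant).

1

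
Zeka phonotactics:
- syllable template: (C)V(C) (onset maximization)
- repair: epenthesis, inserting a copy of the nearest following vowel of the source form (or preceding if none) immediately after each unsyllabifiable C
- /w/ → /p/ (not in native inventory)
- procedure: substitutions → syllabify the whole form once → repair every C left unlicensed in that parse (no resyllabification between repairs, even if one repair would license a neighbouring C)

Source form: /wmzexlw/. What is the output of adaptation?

pemezexlepe

Substitution: /w/ → /p/, giving /pmzexlp/.
Under (C)V(C), the unsyllabifiable consonants are /p/, /m/, /l/, /p/ (at most one coda consonant is licensed; onsets are limited to one consonant).
Epenthesis after each stranded consonant: /p/ → /pe/, /m/ → /me/, /l/ → /le/, /p/ → /pe/.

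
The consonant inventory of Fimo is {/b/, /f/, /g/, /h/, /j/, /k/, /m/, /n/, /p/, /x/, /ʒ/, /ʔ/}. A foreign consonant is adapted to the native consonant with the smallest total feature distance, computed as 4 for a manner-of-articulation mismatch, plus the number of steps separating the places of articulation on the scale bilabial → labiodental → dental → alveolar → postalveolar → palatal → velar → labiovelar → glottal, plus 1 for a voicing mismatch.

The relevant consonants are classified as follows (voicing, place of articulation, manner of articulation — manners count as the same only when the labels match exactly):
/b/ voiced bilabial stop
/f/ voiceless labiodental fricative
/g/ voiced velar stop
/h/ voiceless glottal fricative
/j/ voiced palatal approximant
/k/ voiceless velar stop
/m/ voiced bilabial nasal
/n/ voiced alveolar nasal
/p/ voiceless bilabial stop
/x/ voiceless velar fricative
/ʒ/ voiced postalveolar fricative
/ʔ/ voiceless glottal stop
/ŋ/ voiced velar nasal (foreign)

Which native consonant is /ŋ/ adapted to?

/n/ is closest: same manner (nasal), place distance 3 (velar→alveolar), same voicing; total 3. Next closest is /g/ at distance 4.

n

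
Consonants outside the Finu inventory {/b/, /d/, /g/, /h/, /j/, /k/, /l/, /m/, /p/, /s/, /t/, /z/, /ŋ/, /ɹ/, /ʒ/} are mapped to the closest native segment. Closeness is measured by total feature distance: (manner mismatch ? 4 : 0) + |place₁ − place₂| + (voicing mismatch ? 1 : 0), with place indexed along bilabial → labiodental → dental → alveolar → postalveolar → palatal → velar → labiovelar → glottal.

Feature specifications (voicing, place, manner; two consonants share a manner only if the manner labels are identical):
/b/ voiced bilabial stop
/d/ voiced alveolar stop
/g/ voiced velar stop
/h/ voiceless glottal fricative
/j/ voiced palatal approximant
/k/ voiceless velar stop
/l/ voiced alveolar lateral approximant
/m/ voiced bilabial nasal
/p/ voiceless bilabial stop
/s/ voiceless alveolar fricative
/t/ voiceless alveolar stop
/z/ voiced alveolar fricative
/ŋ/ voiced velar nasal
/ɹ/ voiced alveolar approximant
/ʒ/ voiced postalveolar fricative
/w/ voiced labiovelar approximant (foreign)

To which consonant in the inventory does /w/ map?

j

/j/ is closest: same manner (approximant), place distance 2 (labiovelar→palatal), same voicing; total 2. Next closest is /ɹ/ at distance 4.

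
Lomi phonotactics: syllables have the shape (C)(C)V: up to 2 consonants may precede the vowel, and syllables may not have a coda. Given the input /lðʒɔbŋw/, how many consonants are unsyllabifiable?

4

Syllabifying with onset maximization leaves /l/, /b/, /ŋ/, /w/ stranded (no codas are permitted; onsets may contain at most 2 consonants).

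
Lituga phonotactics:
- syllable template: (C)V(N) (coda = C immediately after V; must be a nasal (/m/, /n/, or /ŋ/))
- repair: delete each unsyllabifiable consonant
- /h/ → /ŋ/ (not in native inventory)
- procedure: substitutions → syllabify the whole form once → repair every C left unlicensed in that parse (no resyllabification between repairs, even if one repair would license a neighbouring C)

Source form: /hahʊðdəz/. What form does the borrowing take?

ŋaŋʊdə

Substitution: /h/ → /ŋ/, giving /ŋaŋʊðdəz/.
The consonants /ð/, /z/ cannot be parsed into a legal (C)V(N) syllable (only a nasal (/m/, /n/, or /ŋ/) is licensed in coda position; onsets are limited to one consonant).
Deleting the stranded consonants removes /ð/, /z/.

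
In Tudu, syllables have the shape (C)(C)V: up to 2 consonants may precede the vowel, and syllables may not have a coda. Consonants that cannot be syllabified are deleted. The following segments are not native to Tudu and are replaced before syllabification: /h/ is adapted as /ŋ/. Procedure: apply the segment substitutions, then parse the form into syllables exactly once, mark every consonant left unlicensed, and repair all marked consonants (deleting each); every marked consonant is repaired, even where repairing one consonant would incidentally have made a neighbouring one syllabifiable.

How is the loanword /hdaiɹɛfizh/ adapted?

Substitution: /h/ → /ŋ/, giving /ŋdaiɹɛfizŋ/.
Syllabifying with onset maximization leaves /z/, /ŋ/ stranded (no codas are permitted; onsets may contain at most 2 consonants).
Each unlicensed consonant is deleted: /z/, /ŋ/.

ŋdaiɹɛfi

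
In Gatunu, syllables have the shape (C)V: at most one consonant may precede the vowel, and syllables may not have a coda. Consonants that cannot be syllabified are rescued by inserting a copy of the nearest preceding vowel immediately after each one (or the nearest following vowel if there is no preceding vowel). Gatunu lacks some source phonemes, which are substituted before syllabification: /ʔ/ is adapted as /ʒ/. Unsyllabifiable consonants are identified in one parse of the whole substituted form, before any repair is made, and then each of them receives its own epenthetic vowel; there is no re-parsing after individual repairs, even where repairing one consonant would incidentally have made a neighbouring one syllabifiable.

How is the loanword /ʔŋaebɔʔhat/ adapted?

ʒaŋaebɔʒɔhata

Substitution: /ʔ/ → /ʒ/, giving /ʒŋaebɔʒhat/.
Under (C)V, the unsyllabifiable consonants are /ʒ/, /ʒ/, /t/ (no codas are permitted; onsets are limited to one consonant).
Inserting the epenthetic vowel yields /ʒ/ → /ʒa/, /ʒ/ → /ʒɔ/, /t/ → /ta/.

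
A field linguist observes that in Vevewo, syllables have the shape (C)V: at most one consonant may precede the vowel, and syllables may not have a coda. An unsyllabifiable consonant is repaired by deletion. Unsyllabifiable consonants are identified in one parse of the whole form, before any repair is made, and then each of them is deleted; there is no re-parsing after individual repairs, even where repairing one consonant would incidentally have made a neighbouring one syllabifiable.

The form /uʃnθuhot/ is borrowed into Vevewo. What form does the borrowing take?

uθuho

Syllabifying with onset maximization leaves /ʃ/, /n/, /t/ stranded (no codas are permitted; onsets are limited to one consonant).
Each unlicensed consonant is deleted: /ʃ/, /n/, /t/.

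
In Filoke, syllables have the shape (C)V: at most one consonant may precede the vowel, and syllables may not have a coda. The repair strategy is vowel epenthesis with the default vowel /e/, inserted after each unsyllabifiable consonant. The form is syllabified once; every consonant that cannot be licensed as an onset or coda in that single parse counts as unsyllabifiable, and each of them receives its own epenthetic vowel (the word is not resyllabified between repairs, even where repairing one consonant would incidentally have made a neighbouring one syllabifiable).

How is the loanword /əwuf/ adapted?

əwufe

Under (C)V, the unsyllabifiable consonants are /f/ (no codas are permitted; onsets are limited to one consonant).
Inserting the epenthetic vowel yields /f/ → /fe/.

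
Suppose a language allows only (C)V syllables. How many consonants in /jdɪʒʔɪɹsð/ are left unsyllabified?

The consonants /j/, /ʒ/, /ɹ/, /s/, /ð/ cannot be parsed into a legal (C)V syllable (no codas are permitted; onsets are limited to one consonant).

5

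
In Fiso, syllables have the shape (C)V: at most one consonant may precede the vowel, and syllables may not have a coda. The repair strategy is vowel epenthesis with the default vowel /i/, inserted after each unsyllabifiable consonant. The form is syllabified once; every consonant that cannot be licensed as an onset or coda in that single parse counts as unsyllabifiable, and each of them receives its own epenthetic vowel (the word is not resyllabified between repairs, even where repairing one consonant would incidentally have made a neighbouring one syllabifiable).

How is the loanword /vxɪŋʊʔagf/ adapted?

The consonants /v/, /g/, /f/ cannot be parsed into a legal (C)V syllable (no codas are permitted; onsets are limited to one consonant).
Each unlicensed consonant becomes the onset of a new syllable: /v/ → /vi/, /g/ → /gi/, /f/ → /fi/.

vixɪŋʊʔagifi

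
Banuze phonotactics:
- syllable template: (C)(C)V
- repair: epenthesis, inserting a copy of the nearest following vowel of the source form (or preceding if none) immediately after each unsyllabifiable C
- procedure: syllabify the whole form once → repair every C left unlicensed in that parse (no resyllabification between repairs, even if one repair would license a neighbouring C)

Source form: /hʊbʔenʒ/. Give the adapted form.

hʊbʔeneʒe

Syllabifying with onset maximization leaves /n/, /ʒ/ stranded (no codas are permitted; onsets may contain at most 2 consonants).
Epenthesis after each stranded consonant: /n/ → /ne/, /ʒ/ → /ʒe/.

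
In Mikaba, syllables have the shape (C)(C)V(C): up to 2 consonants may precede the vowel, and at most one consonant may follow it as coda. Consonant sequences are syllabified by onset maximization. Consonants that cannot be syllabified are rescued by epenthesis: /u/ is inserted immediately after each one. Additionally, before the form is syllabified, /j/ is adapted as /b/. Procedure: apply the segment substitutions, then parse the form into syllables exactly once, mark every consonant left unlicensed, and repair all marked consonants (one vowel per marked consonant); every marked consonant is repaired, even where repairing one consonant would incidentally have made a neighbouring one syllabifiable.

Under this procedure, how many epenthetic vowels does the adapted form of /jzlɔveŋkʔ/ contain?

3

After substitution the input is /bzlɔveŋkʔ/.
The unsyllabifiable consonants are /b/, /k/, /ʔ/; each receives one epenthetic vowel.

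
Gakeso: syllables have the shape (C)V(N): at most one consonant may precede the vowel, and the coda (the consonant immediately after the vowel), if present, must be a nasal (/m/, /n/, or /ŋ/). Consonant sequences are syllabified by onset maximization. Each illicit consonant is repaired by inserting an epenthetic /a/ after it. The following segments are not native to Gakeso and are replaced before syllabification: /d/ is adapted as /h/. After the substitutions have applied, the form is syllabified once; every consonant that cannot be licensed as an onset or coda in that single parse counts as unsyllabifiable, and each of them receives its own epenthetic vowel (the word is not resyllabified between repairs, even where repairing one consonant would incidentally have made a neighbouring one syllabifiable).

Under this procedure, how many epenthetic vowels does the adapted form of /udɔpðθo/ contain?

2

After substitution the input is /uhɔpðθo/.
The unsyllabifiable consonants are /p/, /ð/; each receives one epenthetic vowel.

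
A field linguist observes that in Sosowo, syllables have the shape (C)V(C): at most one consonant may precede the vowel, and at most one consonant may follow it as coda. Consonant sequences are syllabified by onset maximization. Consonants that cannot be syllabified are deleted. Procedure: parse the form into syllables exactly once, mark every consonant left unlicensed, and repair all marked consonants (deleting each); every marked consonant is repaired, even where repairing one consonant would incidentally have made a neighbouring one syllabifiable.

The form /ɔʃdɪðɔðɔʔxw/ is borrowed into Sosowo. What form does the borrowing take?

ɔʃdɪðɔðɔʔ

The consonants /x/, /w/ cannot be parsed into a legal (C)V(C) syllable (at most one coda consonant is licensed; onsets are limited to one consonant).
Deleting the stranded consonants removes /x/, /w/.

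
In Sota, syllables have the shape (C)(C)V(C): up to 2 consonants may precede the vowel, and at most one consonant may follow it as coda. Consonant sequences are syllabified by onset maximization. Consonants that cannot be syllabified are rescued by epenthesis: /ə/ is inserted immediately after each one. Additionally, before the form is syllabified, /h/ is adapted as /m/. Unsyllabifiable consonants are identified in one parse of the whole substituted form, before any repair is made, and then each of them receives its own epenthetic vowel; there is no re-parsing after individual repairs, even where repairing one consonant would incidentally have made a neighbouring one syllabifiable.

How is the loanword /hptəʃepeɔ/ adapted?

məptəʃepeɔ

Substitution: /h/ → /m/, giving /mptəʃepeɔ/.
Syllabifying with onset maximization leaves /m/ stranded (at most one coda consonant is licensed; onsets may contain at most 2 consonants).
Epenthesis after each stranded consonant: /m/ → /mə/.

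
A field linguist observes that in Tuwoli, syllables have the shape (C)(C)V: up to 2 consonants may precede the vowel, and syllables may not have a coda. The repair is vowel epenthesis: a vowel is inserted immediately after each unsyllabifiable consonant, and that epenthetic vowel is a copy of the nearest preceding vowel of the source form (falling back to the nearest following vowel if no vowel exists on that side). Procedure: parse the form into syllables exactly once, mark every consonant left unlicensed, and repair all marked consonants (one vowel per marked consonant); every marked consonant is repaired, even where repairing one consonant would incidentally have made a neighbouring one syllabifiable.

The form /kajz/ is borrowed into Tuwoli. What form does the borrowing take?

kajaza

The consonants /j/, /z/ cannot be parsed into a legal (C)(C)V syllable (no codas are permitted; onsets may contain at most 2 consonants).
Each unlicensed consonant becomes the onset of a new syllable: /j/ → /ja/, /z/ → /za/.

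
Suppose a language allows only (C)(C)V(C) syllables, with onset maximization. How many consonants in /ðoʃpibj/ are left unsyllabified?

1

Under (C)(C)V(C), the unsyllabifiable consonants are /j/ (at most one coda consonant is licensed; onsets may contain at most 2 consonants).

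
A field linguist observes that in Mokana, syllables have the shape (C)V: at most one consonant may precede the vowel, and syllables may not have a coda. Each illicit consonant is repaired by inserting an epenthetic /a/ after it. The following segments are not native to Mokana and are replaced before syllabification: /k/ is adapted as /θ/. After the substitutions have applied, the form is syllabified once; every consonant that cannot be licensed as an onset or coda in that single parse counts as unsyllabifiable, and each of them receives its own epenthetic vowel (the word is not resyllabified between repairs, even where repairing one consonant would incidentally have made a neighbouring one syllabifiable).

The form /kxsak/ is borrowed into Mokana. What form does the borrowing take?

Substitution: /k/ → /θ/, giving /θxsaθ/.
Under (C)V, the unsyllabifiable consonants are /θ/, /x/, /θ/ (no codas are permitted; onsets are limited to one consonant).
Inserting the epenthetic vowel yields /θ/ → /θa/, /x/ → /xa/, /θ/ → /θa/.

θaxasaθa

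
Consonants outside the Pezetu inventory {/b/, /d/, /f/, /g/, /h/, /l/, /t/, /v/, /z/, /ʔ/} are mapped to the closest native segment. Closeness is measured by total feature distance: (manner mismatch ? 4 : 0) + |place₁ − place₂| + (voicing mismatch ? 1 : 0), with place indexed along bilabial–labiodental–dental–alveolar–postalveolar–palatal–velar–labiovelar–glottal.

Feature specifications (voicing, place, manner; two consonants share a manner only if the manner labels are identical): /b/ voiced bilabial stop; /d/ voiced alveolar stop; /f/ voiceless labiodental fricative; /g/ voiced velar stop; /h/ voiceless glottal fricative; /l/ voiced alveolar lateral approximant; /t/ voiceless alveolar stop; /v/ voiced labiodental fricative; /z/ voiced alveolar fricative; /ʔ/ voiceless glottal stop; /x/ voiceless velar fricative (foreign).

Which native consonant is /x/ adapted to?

h

/h/ is closest: same manner (fricative), place distance 2 (velar→glottal), same voicing; total 2. Next closest is /z/ at distance 4.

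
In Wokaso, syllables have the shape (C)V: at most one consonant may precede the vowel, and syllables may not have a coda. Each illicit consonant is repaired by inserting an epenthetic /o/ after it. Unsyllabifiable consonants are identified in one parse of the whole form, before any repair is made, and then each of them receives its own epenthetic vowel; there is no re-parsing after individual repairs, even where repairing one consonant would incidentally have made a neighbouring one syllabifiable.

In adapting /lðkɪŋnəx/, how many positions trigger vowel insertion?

4

The unsyllabifiable consonants are /l/, /ð/, /ŋ/, /x/; each receives one epenthetic vowel.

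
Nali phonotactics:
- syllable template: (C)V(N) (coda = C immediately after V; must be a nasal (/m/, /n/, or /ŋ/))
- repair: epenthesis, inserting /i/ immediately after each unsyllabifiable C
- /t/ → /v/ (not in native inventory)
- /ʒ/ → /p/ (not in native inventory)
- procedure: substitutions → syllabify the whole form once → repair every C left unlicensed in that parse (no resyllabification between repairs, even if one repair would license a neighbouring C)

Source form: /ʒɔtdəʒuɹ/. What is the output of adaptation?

Substitution: /ʒ/ → /p/, /t/ → /v/, giving /pɔvdəpuɹ/.
The consonants /v/, /ɹ/ cannot be parsed into a legal (C)V(N) syllable (only a nasal (/m/, /n/, or /ŋ/) is licensed in coda position; onsets are limited to one consonant).
Epenthesis after each stranded consonant: /v/ → /vi/, /ɹ/ → /ɹi/.

pɔvidəpuɹi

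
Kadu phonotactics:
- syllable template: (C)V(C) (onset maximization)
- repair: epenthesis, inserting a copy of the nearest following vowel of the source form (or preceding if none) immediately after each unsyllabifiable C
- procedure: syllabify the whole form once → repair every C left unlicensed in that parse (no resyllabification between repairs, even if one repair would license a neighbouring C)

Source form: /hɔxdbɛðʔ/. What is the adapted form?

hɔxdɛbɛðʔɛ

Syllabifying with onset maximization leaves /d/, /ʔ/ stranded (at most one coda consonant is licensed; onsets are limited to one consonant).
Each unlicensed consonant becomes the onset of a new syllable: /d/ → /dɛ/, /ʔ/ → /ʔɛ/.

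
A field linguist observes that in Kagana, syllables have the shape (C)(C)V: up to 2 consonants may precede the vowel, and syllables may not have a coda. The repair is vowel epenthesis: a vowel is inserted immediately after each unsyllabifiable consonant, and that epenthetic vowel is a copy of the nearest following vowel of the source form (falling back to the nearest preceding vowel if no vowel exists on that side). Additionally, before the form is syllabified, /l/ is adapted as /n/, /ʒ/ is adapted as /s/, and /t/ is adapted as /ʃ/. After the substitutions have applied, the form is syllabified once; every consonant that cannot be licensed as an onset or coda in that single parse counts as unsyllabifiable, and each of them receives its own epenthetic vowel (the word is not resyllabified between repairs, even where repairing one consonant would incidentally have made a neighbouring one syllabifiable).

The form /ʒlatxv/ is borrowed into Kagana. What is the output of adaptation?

Substitution: /ʒ/ → /s/, /l/ → /n/, /t/ → /ʃ/, giving /snaʃxv/.
Under (C)(C)V, the unsyllabifiable consonants are /ʃ/, /x/, /v/ (no codas are permitted; onsets may contain at most 2 consonants).
Each unlicensed consonant becomes the onset of a new syllable: /ʃ/ → /ʃa/, /x/ → /xa/, /v/ → /va/.

snaʃaxava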